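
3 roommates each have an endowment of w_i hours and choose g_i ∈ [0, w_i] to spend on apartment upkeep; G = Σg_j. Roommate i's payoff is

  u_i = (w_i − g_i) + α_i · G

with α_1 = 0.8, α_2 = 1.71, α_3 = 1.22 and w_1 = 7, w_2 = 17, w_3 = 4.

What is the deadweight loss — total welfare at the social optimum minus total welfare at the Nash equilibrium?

19.11

∂u_i/∂g_i = α_i − 1, so roommate i contributes w_i if α_i > 1, else 0.
α_i > 1 for i ∈ {2, 3}; NE contributions (0, 17, 4), G = 21.
W^NE = Σw_i − G^NE + (Σα_i)·G^NE = 28 + 2.73·21 = 85.33.
Planner: ∂(Σu_j)/∂g_i = Σα_j − 1 = 2.73 > 0, so everyone contributes w_i; G^SO = 28, W^SO = 28 + 2.73·28 = 104.44.
Deadweight loss = 19.11.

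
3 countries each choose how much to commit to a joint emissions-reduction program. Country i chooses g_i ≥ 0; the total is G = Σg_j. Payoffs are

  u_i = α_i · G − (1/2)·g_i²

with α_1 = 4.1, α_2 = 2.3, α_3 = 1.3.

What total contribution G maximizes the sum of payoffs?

Planner FOC: ∂(Σu_j)/∂g_i = (Σα_j) − g_i = 0, so g_i^SO = Σα_j = 7.7 for every i; G^SO = 23.1.

23.1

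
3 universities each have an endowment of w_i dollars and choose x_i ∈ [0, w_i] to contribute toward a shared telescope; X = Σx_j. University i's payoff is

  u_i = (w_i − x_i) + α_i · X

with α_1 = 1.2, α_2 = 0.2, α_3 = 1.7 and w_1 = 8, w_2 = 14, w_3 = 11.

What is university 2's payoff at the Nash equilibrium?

17.8

∂u_i/∂x_i = α_i − 1, so university i contributes w_i if α_i > 1, else 0.
α_i > 1 for i ∈ {1, 3}; NE contributions (8, 0, 11), X = 19.
u_2 = (14 − 0) + 0.2·19 = 17.8.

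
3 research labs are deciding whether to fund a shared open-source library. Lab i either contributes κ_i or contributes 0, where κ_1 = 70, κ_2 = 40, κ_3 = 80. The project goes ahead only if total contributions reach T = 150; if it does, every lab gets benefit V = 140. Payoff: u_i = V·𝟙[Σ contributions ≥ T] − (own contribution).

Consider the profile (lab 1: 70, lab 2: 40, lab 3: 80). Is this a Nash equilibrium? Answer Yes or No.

No

Total = 190 ≥ 150: provided.
Lab 1 (pledges 70, payoff 70): dropping to 0 → total 120, payoff 0. No gain.
Lab 2 (pledges 40, payoff 100): dropping to 0 → total 150, payoff 140. Profitable deviation.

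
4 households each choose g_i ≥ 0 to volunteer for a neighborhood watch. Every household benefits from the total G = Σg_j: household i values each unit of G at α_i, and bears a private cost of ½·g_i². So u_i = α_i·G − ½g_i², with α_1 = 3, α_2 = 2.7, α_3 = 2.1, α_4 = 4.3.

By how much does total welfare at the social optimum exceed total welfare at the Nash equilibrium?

166.005

Household i's FOC: ∂u_i/∂g_i = α_i − g_i = 0, so g_i* = α_i.
NE contributions = (3, 2.7, 2.1, 4.3); G = 12.1.
W^NE = (Σα)·G − ½Σα_i² = 12.1² − ½·39.19 = 126.815.
Planner sets g_i = Σα_j = 12.1 for every i, so G^SO = 4·12.1 = 48.4.
W^SO = (Σα)·G^SO − ½·4·(Σα)² = (4/2)·12.1² = 292.82.
Deadweight loss = W^SO − W^NE = 166.005.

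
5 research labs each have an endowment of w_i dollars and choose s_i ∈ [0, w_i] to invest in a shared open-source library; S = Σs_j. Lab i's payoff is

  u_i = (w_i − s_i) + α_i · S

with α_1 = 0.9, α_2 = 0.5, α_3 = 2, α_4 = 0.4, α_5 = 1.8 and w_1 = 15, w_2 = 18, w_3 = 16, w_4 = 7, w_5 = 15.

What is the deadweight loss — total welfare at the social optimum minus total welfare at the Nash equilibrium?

∂u_i/∂s_i = α_i − 1, so lab i contributes w_i if α_i > 1, else 0.
α_i > 1 for i ∈ {3, 5}; NE contributions (0, 0, 16, 0, 15), S = 31.
W^NE = Σw_i − S^NE + (Σα_i)·S^NE = 71 + 4.6·31 = 213.6.
Planner: ∂(Σu_j)/∂s_i = Σα_j − 1 = 4.6 > 0, so everyone contributes w_i; S^SO = 71, W^SO = 71 + 4.6·71 = 397.6.
Deadweight loss = 184.

184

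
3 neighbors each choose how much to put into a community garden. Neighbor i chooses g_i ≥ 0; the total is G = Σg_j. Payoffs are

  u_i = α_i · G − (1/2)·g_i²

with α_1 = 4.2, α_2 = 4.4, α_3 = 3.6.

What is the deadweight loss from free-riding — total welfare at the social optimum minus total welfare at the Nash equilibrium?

Neighbor i's FOC: ∂u_i/∂g_i = α_i − g_i = 0, so g_i* = α_i.
NE contributions = (4.2, 4.4, 3.6); G = 12.2.
W^NE = (Σα)·G − ½Σα_i² = 12.2² − ½·49.96 = 123.86.
Planner sets g_i = Σα_j = 12.2 for every i, so G^SO = 3·12.2 = 36.6.
W^SO = (Σα)·G^SO − ½·3·(Σα)² = (3/2)·12.2² = 223.26.
Deadweight loss = W^SO − W^NE = 99.4.

99.4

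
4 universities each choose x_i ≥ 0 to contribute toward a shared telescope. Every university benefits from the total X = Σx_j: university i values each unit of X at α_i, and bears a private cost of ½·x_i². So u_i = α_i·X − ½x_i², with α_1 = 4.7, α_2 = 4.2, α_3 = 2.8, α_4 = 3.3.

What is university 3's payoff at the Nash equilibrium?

University i's FOC: ∂u_i/∂x_i = α_i − x_i = 0, so x_i* = α_i.
NE contributions = (4.7, 4.2, 2.8, 3.3); X = 15.
u_3 = α_3·X − ½·(x_3)² = 2.8·15 − ½·2.8² = 38.08.

38.08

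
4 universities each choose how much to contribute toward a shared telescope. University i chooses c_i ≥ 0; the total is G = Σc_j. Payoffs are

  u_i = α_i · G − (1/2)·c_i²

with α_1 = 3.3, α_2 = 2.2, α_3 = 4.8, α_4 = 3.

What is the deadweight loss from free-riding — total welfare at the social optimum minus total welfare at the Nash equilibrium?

200.775

University i's FOC: ∂u_i/∂c_i = α_i − c_i = 0, so c_i* = α_i.
NE contributions = (3.3, 2.2, 4.8, 3); G = 13.3.
W^NE = (Σα)·G − ½Σα_i² = 13.3² − ½·47.77 = 153.005.
Planner sets c_i = Σα_j = 13.3 for every i, so G^SO = 4·13.3 = 53.2.
W^SO = (Σα)·G^SO − ½·4·(Σα)² = (4/2)·13.3² = 353.78.
Deadweight loss = W^SO − W^NE = 200.775.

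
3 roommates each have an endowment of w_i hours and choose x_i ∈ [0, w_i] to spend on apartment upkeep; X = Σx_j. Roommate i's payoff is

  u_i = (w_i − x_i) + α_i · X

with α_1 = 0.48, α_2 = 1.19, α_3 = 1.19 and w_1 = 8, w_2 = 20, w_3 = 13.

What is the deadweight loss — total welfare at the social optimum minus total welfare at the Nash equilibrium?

14.88

∂u_i/∂x_i = α_i − 1, so roommate i contributes w_i if α_i > 1, else 0.
α_i > 1 for i ∈ {2, 3}; NE contributions (0, 20, 13), X = 33.
W^NE = Σw_i − X^NE + (Σα_i)·X^NE = 41 + 1.86·33 = 102.38.
Planner: ∂(Σu_j)/∂x_i = Σα_j − 1 = 1.86 > 0, so everyone contributes w_i; X^SO = 41, W^SO = 41 + 1.86·41 = 117.26.
Deadweight loss = 14.88.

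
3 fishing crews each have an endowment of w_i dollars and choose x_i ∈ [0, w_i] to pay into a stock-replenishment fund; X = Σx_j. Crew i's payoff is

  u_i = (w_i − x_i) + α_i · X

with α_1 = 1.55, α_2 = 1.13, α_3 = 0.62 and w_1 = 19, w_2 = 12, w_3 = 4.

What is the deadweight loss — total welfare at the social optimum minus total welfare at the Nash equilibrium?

∂u_i/∂x_i = α_i − 1, so crew i contributes w_i if α_i > 1, else 0.
α_i > 1 for i ∈ {1, 2}; NE contributions (19, 12, 0), X = 31.
W^NE = Σw_i − X^NE + (Σα_i)·X^NE = 35 + 2.3·31 = 106.3.
Planner: ∂(Σu_j)/∂x_i = Σα_j − 1 = 2.3 > 0, so everyone contributes w_i; X^SO = 35, W^SO = 35 + 2.3·35 = 115.5.
Deadweight loss = 9.2.

9.2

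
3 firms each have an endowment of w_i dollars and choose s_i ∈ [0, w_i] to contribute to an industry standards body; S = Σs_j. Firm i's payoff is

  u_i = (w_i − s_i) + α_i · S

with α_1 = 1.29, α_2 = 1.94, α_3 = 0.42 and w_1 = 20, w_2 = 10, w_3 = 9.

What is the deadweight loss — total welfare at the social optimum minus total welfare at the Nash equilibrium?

∂u_i/∂s_i = α_i − 1, so firm i contributes w_i if α_i > 1, else 0.
α_i > 1 for i ∈ {1, 2}; NE contributions (20, 10, 0), S = 30.
W^NE = Σw_i − S^NE + (Σα_i)·S^NE = 39 + 2.65·30 = 118.5.
Planner: ∂(Σu_j)/∂s_i = Σα_j − 1 = 2.65 > 0, so everyone contributes w_i; S^SO = 39, W^SO = 39 + 2.65·39 = 142.35.
Deadweight loss = 23.85.

23.85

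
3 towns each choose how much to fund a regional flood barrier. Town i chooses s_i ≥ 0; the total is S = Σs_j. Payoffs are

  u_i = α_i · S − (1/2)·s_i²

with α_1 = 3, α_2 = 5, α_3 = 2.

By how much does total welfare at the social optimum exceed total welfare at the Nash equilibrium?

69

Town i's FOC: ∂u_i/∂s_i = α_i − s_i = 0, so s_i* = α_i.
NE contributions = (3, 5, 2); S = 10.
W^NE = (Σα)·S − ½Σα_i² = 10² − ½·38 = 81.
Planner sets s_i = Σα_j = 10 for every i, so S^SO = 3·10 = 30.
W^SO = (Σα)·S^SO − ½·3·(Σα)² = (3/2)·10² = 150.
Deadweight loss = W^SO − W^NE = 69.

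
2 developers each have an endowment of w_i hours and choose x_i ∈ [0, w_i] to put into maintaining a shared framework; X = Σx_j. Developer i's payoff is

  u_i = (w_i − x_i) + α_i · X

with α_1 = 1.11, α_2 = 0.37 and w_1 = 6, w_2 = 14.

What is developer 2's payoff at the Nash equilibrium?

16.22

∂u_i/∂x_i = α_i − 1, so developer i contributes w_i if α_i > 1, else 0.
α_i > 1 for i ∈ {1}; NE contributions (6, 0), X = 6.
u_2 = (14 − 0) + 0.37·6 = 16.22.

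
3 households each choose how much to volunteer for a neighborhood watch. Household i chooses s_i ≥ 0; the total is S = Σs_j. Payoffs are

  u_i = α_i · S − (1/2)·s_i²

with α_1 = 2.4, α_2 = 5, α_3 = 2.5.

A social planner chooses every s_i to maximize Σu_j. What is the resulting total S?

Planner FOC: ∂(Σu_j)/∂s_i = (Σα_j) − s_i = 0, so s_i^SO = Σα_j = 9.9 for every i; S^SO = 29.7.

29.7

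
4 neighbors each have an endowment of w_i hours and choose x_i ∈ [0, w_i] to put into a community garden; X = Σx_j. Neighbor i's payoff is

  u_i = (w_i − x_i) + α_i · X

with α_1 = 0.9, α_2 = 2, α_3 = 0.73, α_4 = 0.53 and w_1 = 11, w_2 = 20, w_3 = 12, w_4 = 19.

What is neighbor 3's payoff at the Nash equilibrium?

∂u_i/∂x_i = α_i − 1, so neighbor i contributes w_i if α_i > 1, else 0.
α_i > 1 for i ∈ {2}; NE contributions (0, 20, 0, 0), X = 20.
u_3 = (12 − 0) + 0.73·20 = 26.6.

26.6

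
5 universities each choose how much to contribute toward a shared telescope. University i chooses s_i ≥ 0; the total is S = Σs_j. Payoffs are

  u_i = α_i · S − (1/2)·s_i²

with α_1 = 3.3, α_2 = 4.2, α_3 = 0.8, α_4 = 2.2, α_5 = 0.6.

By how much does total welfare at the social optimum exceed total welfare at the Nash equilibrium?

202

University i's FOC: ∂u_i/∂s_i = α_i − s_i = 0, so s_i* = α_i.
NE contributions = (3.3, 4.2, 0.8, 2.2, 0.6); S = 11.1.
W^NE = (Σα)·S − ½Σα_i² = 11.1² − ½·34.37 = 106.025.
Planner sets s_i = Σα_j = 11.1 for every i, so S^SO = 5·11.1 = 55.5.
W^SO = (Σα)·S^SO − ½·5·(Σα)² = (5/2)·11.1² = 308.025.
Deadweight loss = W^SO − W^NE = 202.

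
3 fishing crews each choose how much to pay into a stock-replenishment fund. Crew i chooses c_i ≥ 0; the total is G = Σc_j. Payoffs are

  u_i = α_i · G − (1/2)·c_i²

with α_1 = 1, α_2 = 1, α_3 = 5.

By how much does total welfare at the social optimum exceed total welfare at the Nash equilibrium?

Crew i's FOC: ∂u_i/∂c_i = α_i − c_i = 0, so c_i* = α_i.
NE contributions = (1, 1, 5); G = 7.
W^NE = (Σα)·G − ½Σα_i² = 7² − ½·27 = 35.5.
Planner sets c_i = Σα_j = 7 for every i, so G^SO = 3·7 = 21.
W^SO = (Σα)·G^SO − ½·3·(Σα)² = (3/2)·7² = 73.5.
Deadweight loss = W^SO − W^NE = 38.

38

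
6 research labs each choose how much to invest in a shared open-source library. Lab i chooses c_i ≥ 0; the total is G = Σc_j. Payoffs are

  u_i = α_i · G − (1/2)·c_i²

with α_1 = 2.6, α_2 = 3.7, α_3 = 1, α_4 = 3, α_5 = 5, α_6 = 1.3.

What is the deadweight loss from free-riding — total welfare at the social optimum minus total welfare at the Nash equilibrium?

579.69

Lab i's FOC: ∂u_i/∂c_i = α_i − c_i = 0, so c_i* = α_i.
NE contributions = (2.6, 3.7, 1, 3, 5, 1.3); G = 16.6.
W^NE = (Σα)·G − ½Σα_i² = 16.6² − ½·57.14 = 246.99.
Planner sets c_i = Σα_j = 16.6 for every i, so G^SO = 6·16.6 = 99.6.
W^SO = (Σα)·G^SO − ½·6·(Σα)² = (6/2)·16.6² = 826.68.
Deadweight loss = W^SO − W^NE = 579.69.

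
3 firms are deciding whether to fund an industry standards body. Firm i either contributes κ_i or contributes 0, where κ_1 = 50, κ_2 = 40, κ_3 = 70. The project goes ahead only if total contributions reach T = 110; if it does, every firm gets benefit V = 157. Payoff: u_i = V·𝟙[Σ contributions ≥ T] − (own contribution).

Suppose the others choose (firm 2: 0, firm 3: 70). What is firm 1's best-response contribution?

50

Others' total = 70. Contributing 50 brings total to 120 ≥ 110: gain V − κ_1 = 107.
Best response: 50.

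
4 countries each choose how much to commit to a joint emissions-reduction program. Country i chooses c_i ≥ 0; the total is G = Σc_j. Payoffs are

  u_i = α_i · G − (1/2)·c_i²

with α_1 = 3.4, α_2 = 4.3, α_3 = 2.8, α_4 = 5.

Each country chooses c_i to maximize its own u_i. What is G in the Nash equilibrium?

Country i's FOC: ∂u_i/∂c_i = α_i − c_i = 0, so c_i* = α_i.
NE contributions = (3.4, 4.3, 2.8, 5); G = 15.5.

15.5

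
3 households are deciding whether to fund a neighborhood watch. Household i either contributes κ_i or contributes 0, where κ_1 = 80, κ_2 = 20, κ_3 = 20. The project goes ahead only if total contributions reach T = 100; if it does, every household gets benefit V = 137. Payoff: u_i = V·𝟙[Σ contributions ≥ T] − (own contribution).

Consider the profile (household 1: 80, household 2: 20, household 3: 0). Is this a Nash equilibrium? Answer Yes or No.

Yes

Total = 100 ≥ 100: provided.
Household 1 (pledges 80, payoff 57): dropping to 0 → total 20, payoff 0. No gain.
Household 2 (pledges 20, payoff 117): dropping to 0 → total 80, payoff 0. No gain.
Household 3 (pledges 0, payoff 137): pledging 20 → total 120, payoff 117. No gain.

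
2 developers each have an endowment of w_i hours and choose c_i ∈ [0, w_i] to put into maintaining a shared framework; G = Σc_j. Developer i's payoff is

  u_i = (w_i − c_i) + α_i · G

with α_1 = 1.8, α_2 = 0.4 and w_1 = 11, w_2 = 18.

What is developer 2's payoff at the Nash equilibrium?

∂u_i/∂c_i = α_i − 1, so developer i contributes w_i if α_i > 1, else 0.
α_i > 1 for i ∈ {1}; NE contributions (11, 0), G = 11.
u_2 = (18 − 0) + 0.4·11 = 22.4.

22.4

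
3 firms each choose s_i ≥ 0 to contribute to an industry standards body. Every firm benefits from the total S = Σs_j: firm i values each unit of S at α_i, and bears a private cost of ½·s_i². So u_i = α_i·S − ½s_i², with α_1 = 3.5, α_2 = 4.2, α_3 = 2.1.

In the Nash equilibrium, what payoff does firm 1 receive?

28.175

Firm i's FOC: ∂u_i/∂s_i = α_i − s_i = 0, so s_i* = α_i.
NE contributions = (3.5, 4.2, 2.1); S = 9.8.
u_1 = α_1·S − ½·(s_1)² = 3.5·9.8 − ½·3.5² = 28.175.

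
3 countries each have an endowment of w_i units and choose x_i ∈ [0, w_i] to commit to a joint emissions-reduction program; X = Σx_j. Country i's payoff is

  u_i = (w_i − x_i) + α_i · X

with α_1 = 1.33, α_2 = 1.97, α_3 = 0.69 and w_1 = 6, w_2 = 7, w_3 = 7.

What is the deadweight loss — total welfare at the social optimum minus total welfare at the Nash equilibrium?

20.93

∂u_i/∂x_i = α_i − 1, so country i contributes w_i if α_i > 1, else 0.
α_i > 1 for i ∈ {1, 2}; NE contributions (6, 7, 0), X = 13.
W^NE = Σw_i − X^NE + (Σα_i)·X^NE = 20 + 2.99·13 = 58.87.
Planner: ∂(Σu_j)/∂x_i = Σα_j − 1 = 2.99 > 0, so everyone contributes w_i; X^SO = 20, W^SO = 20 + 2.99·20 = 79.8.
Deadweight loss = 20.93.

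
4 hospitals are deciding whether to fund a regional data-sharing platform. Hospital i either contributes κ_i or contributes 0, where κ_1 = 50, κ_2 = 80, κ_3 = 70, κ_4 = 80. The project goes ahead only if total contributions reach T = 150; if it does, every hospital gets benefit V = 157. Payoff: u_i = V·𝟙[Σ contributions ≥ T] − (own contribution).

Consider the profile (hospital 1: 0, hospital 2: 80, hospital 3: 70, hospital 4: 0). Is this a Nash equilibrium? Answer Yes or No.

Yes

Total = 150 ≥ 150: provided.
Hospital 1 (pledges 0, payoff 157): pledging 50 → total 200, payoff 107. No gain.
Hospital 2 (pledges 80, payoff 77): dropping to 0 → total 70, payoff 0. No gain.
Hospital 3 (pledges 70, payoff 87): dropping to 0 → total 80, payoff 0. No gain.
Hospital 4 (pledges 0, payoff 157): pledging 80 → total 230, payoff 77. No gain.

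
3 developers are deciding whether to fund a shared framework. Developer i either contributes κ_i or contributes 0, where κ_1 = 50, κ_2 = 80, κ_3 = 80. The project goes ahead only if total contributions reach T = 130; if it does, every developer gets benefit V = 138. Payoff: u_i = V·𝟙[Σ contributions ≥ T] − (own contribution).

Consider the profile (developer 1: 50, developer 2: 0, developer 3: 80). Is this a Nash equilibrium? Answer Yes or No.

Total = 130 ≥ 130: provided.
Developer 1 (pledges 50, payoff 88): dropping to 0 → total 80, payoff 0. No gain.
Developer 2 (pledges 0, payoff 138): pledging 80 → total 210, payoff 58. No gain.
Developer 3 (pledges 80, payoff 58): dropping to 0 → total 50, payoff 0. No gain.

Yes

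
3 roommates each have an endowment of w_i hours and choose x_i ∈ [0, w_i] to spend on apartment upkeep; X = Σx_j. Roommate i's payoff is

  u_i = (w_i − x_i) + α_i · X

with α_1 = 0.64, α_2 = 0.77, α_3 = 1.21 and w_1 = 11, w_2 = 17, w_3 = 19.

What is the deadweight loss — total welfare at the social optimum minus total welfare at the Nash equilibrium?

∂u_i/∂x_i = α_i − 1, so roommate i contributes w_i if α_i > 1, else 0.
α_i > 1 for i ∈ {3}; NE contributions (0, 0, 19), X = 19.
W^NE = Σw_i − X^NE + (Σα_i)·X^NE = 47 + 1.62·19 = 77.78.
Planner: ∂(Σu_j)/∂x_i = Σα_j − 1 = 1.62 > 0, so everyone contributes w_i; X^SO = 47, W^SO = 47 + 1.62·47 = 123.14.
Deadweight loss = 45.36.

45.36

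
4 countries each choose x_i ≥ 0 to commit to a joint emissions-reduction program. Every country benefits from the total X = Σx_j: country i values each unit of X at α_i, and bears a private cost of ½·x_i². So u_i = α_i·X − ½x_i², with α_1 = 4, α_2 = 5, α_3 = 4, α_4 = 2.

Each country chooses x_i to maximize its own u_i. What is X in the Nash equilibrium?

15

Country i's FOC: ∂u_i/∂x_i = α_i − x_i = 0, so x_i* = α_i.
NE contributions = (4, 5, 4, 2); X = 15.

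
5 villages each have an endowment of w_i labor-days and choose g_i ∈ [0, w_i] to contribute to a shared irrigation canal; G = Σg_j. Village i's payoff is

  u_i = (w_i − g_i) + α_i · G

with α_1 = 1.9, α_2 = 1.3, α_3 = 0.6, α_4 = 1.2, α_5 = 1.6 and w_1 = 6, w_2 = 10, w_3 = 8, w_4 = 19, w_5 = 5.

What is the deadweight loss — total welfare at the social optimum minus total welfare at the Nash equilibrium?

44.8

∂u_i/∂g_i = α_i − 1, so village i contributes w_i if α_i > 1, else 0.
α_i > 1 for i ∈ {1, 2, 4, 5}; NE contributions (6, 10, 0, 19, 5), G = 40.
W^NE = Σw_i − G^NE + (Σα_i)·G^NE = 48 + 5.6·40 = 272.
Planner: ∂(Σu_j)/∂g_i = Σα_j − 1 = 5.6 > 0, so everyone contributes w_i; G^SO = 48, W^SO = 48 + 5.6·48 = 316.8.
Deadweight loss = 44.8.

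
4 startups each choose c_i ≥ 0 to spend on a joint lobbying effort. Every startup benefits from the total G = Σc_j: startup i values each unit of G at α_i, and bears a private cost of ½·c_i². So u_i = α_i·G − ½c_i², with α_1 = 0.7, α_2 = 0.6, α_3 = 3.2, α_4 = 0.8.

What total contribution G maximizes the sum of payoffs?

Planner FOC: ∂(Σu_j)/∂c_i = (Σα_j) − c_i = 0, so c_i^SO = Σα_j = 5.3 for every i; G^SO = 21.2.

21.2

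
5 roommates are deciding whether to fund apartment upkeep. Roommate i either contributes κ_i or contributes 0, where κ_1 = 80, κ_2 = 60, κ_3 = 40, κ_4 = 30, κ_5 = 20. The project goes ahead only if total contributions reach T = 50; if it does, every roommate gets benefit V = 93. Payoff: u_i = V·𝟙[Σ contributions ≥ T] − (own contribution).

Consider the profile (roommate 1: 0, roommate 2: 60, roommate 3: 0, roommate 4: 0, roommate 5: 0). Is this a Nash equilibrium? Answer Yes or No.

Yes

Total = 60 ≥ 50: provided.
Roommate 1 (pledges 0, payoff 93): pledging 80 → total 140, payoff 13. No gain.
Roommate 2 (pledges 60, payoff 33): dropping to 0 → total 0, payoff 0. No gain.
Roommate 3 (pledges 0, payoff 93): pledging 40 → total 100, payoff 53. No gain.
Roommate 4 (pledges 0, payoff 93): pledging 30 → total 90, payoff 63. No gain.
Roommate 5 (pledges 0, payoff 93): pledging 20 → total 80, payoff 73. No gain.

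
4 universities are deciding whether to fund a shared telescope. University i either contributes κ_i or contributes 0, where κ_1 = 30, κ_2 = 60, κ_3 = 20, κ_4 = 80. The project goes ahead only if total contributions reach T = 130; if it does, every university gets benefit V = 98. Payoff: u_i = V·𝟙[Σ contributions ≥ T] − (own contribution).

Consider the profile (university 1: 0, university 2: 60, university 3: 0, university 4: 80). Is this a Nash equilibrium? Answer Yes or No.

Yes

Total = 140 ≥ 130: provided.
University 1 (pledges 0, payoff 98): pledging 30 → total 170, payoff 68. No gain.
University 2 (pledges 60, payoff 38): dropping to 0 → total 80, payoff 0. No gain.
University 3 (pledges 0, payoff 98): pledging 20 → total 160, payoff 78. No gain.
University 4 (pledges 80, payoff 18): dropping to 0 → total 60, payoff 0. No gain.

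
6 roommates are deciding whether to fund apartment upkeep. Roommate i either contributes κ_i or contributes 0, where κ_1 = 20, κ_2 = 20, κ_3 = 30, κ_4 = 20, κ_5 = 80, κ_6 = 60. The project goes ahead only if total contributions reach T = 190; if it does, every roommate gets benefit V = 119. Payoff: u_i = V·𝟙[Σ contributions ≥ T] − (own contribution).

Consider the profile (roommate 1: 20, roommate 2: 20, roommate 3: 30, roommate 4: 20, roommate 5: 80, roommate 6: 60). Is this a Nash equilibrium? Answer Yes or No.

Total = 230 ≥ 190: provided.
Roommate 1 (pledges 20, payoff 99): dropping to 0 → total 210, payoff 119. Profitable deviation.

No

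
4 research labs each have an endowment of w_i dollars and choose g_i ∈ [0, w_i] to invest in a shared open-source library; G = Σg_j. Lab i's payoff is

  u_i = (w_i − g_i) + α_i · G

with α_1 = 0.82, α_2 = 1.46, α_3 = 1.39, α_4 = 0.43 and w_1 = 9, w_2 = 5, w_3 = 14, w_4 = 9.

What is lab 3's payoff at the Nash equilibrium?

∂u_i/∂g_i = α_i − 1, so lab i contributes w_i if α_i > 1, else 0.
α_i > 1 for i ∈ {2, 3}; NE contributions (0, 5, 14, 0), G = 19.
u_3 = (14 − 14) + 1.39·19 = 26.41.

26.41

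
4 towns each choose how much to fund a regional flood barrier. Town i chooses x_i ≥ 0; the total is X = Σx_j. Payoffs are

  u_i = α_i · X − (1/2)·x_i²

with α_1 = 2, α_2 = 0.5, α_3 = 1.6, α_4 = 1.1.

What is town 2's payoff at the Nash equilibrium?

Town i's FOC: ∂u_i/∂x_i = α_i − x_i = 0, so x_i* = α_i.
NE contributions = (2, 0.5, 1.6, 1.1); X = 5.2.
u_2 = α_2·X − ½·(x_2)² = 0.5·5.2 − ½·0.5² = 2.475.

2.475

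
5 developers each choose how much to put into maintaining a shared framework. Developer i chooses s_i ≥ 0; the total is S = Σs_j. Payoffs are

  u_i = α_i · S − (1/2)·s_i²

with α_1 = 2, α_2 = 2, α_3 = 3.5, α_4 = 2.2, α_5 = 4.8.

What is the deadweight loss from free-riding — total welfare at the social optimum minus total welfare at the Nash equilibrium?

Developer i's FOC: ∂u_i/∂s_i = α_i − s_i = 0, so s_i* = α_i.
NE contributions = (2, 2, 3.5, 2.2, 4.8); S = 14.5.
W^NE = (Σα)·S − ½Σα_i² = 14.5² − ½·48.13 = 186.185.
Planner sets s_i = Σα_j = 14.5 for every i, so S^SO = 5·14.5 = 72.5.
W^SO = (Σα)·S^SO − ½·5·(Σα)² = (5/2)·14.5² = 525.625.
Deadweight loss = W^SO − W^NE = 339.44.

339.44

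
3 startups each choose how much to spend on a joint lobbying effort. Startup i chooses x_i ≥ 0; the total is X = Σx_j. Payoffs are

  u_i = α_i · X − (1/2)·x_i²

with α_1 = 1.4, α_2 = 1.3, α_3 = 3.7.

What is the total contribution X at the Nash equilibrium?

Startup i's FOC: ∂u_i/∂x_i = α_i − x_i = 0, so x_i* = α_i.
NE contributions = (1.4, 1.3, 3.7); X = 6.4.

6.4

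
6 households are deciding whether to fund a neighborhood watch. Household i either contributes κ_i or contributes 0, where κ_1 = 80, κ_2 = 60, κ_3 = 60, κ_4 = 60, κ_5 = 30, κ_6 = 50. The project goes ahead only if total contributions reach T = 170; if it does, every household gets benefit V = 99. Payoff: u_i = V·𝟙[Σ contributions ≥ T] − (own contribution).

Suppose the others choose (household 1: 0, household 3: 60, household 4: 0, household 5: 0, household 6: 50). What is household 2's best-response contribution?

Others' total = 110. Contributing 60 brings total to 170 ≥ 170: gain V − κ_2 = 39.
Best response: 60.

60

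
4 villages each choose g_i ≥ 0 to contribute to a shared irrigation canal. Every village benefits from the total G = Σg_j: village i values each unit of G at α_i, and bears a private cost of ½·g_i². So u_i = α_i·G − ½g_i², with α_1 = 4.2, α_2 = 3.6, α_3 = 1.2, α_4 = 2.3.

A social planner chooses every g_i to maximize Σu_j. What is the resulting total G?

45.2

Planner FOC: ∂(Σu_j)/∂g_i = (Σα_j) − g_i = 0, so g_i^SO = Σα_j = 11.3 for every i; G^SO = 45.2.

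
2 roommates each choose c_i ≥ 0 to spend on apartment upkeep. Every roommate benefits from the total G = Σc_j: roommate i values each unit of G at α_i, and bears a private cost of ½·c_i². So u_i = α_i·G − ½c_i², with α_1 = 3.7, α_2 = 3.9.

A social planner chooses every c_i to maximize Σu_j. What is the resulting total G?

15.2

Planner FOC: ∂(Σu_j)/∂c_i = (Σα_j) − c_i = 0, so c_i^SO = Σα_j = 7.6 for every i; G^SO = 15.2.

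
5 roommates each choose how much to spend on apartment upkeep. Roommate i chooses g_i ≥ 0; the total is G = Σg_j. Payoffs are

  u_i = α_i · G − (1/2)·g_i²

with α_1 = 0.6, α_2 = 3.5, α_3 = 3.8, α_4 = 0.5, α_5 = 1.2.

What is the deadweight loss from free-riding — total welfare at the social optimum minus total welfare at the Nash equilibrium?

152.61

Roommate i's FOC: ∂u_i/∂g_i = α_i − g_i = 0, so g_i* = α_i.
NE contributions = (0.6, 3.5, 3.8, 0.5, 1.2); G = 9.6.
W^NE = (Σα)·G − ½Σα_i² = 9.6² − ½·28.74 = 77.79.
Planner sets g_i = Σα_j = 9.6 for every i, so G^SO = 5·9.6 = 48.
W^SO = (Σα)·G^SO − ½·5·(Σα)² = (5/2)·9.6² = 230.4.
Deadweight loss = W^SO − W^NE = 152.61.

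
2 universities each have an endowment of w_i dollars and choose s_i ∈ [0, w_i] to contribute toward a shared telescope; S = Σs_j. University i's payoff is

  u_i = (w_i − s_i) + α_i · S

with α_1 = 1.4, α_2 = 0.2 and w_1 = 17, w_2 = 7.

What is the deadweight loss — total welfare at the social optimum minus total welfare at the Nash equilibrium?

∂u_i/∂s_i = α_i − 1, so university i contributes w_i if α_i > 1, else 0.
α_i > 1 for i ∈ {1}; NE contributions (17, 0), S = 17.
W^NE = Σw_i − S^NE + (Σα_i)·S^NE = 24 + 0.6·17 = 34.2.
Planner: ∂(Σu_j)/∂s_i = Σα_j − 1 = 0.6 > 0, so everyone contributes w_i; S^SO = 24, W^SO = 24 + 0.6·24 = 38.4.
Deadweight loss = 4.2.

4.2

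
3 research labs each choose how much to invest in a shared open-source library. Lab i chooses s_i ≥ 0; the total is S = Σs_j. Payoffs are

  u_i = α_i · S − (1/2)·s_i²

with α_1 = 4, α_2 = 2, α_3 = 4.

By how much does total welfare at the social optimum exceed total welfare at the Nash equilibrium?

Lab i's FOC: ∂u_i/∂s_i = α_i − s_i = 0, so s_i* = α_i.
NE contributions = (4, 2, 4); S = 10.
W^NE = (Σα)·S − ½Σα_i² = 10² − ½·36 = 82.
Planner sets s_i = Σα_j = 10 for every i, so S^SO = 3·10 = 30.
W^SO = (Σα)·S^SO − ½·3·(Σα)² = (3/2)·10² = 150.
Deadweight loss = W^SO − W^NE = 68.

68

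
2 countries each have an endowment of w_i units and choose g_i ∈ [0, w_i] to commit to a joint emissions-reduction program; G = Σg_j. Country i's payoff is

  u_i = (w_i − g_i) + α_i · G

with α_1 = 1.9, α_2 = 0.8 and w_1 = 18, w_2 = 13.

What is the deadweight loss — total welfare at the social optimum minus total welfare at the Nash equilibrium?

∂u_i/∂g_i = α_i − 1, so country i contributes w_i if α_i > 1, else 0.
α_i > 1 for i ∈ {1}; NE contributions (18, 0), G = 18.
W^NE = Σw_i − G^NE + (Σα_i)·G^NE = 31 + 1.7·18 = 61.6.
Planner: ∂(Σu_j)/∂g_i = Σα_j − 1 = 1.7 > 0, so everyone contributes w_i; G^SO = 31, W^SO = 31 + 1.7·31 = 83.7.
Deadweight loss = 22.1.

22.1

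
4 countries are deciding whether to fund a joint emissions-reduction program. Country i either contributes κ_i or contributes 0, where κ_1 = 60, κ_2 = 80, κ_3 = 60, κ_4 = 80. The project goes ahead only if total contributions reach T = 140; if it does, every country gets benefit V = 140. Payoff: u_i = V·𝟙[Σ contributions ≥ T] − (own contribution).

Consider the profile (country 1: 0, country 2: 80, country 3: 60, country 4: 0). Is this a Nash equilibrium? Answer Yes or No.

Yes

Total = 140 ≥ 140: provided.
Country 1 (pledges 0, payoff 140): pledging 60 → total 200, payoff 80. No gain.
Country 2 (pledges 80, payoff 60): dropping to 0 → total 60, payoff 0. No gain.
Country 3 (pledges 60, payoff 80): dropping to 0 → total 80, payoff 0. No gain.
Country 4 (pledges 0, payoff 140): pledging 80 → total 220, payoff 60. No gain.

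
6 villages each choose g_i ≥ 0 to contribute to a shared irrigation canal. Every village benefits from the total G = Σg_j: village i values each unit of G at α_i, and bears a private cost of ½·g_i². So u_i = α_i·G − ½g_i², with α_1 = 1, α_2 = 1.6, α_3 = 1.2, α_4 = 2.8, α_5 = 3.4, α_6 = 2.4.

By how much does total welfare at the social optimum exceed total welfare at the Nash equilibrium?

Village i's FOC: ∂u_i/∂g_i = α_i − g_i = 0, so g_i* = α_i.
NE contributions = (1, 1.6, 1.2, 2.8, 3.4, 2.4); G = 12.4.
W^NE = (Σα)·G − ½Σα_i² = 12.4² − ½·30.16 = 138.68.
Planner sets g_i = Σα_j = 12.4 for every i, so G^SO = 6·12.4 = 74.4.
W^SO = (Σα)·G^SO − ½·6·(Σα)² = (6/2)·12.4² = 461.28.
Deadweight loss = W^SO − W^NE = 322.6.

322.6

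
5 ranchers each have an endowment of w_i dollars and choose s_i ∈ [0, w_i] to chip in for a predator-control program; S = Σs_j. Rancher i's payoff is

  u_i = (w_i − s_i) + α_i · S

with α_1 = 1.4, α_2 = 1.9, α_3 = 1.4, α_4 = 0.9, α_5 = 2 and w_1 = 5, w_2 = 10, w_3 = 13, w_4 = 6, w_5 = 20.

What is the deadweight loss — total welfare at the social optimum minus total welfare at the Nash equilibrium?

∂u_i/∂s_i = α_i − 1, so rancher i contributes w_i if α_i > 1, else 0.
α_i > 1 for i ∈ {1, 2, 3, 5}; NE contributions (5, 10, 13, 0, 20), S = 48.
W^NE = Σw_i − S^NE + (Σα_i)·S^NE = 54 + 6.6·48 = 370.8.
Planner: ∂(Σu_j)/∂s_i = Σα_j − 1 = 6.6 > 0, so everyone contributes w_i; S^SO = 54, W^SO = 54 + 6.6·54 = 410.4.
Deadweight loss = 39.6.

39.6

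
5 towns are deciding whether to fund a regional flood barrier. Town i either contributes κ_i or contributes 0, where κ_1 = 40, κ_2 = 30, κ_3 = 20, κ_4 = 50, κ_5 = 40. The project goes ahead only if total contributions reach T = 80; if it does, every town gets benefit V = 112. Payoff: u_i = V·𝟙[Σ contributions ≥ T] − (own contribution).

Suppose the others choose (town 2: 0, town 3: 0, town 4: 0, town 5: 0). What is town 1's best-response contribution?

Others' total = 0. Even contributing 40 gives 40 < 80: no benefit either way.
Best response: 0.

0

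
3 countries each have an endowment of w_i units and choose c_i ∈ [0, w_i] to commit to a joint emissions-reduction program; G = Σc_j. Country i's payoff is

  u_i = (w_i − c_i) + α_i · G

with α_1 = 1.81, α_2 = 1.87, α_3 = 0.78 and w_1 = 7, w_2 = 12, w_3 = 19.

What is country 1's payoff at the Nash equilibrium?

∂u_i/∂c_i = α_i − 1, so country i contributes w_i if α_i > 1, else 0.
α_i > 1 for i ∈ {1, 2}; NE contributions (7, 12, 0), G = 19.
u_1 = (7 − 7) + 1.81·19 = 34.39.

34.39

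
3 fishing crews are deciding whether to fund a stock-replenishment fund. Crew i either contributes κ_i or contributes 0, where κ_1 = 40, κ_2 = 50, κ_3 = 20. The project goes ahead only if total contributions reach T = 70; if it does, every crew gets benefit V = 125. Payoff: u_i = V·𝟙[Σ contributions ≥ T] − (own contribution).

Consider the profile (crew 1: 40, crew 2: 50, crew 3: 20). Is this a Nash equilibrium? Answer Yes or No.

No

Total = 110 ≥ 70: provided.
Crew 1 (pledges 40, payoff 85): dropping to 0 → total 70, payoff 125. Profitable deviation.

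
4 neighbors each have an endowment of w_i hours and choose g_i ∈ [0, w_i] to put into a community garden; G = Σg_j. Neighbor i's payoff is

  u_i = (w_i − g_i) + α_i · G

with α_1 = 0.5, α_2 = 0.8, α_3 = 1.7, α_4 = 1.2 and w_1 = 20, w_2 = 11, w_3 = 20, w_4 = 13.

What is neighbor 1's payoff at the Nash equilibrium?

36.5

∂u_i/∂g_i = α_i − 1, so neighbor i contributes w_i if α_i > 1, else 0.
α_i > 1 for i ∈ {3, 4}; NE contributions (0, 0, 20, 13), G = 33.
u_1 = (20 − 0) + 0.5·33 = 36.5.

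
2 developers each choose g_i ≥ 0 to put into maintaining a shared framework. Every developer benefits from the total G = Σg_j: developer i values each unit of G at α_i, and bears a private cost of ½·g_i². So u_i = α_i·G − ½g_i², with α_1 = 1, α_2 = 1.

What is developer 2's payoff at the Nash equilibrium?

Developer i's FOC: ∂u_i/∂g_i = α_i − g_i = 0, so g_i* = α_i.
NE contributions = (1, 1); G = 2.
u_2 = α_2·G − ½·(g_2)² = 1·2 − ½·1² = 1.5.

1.5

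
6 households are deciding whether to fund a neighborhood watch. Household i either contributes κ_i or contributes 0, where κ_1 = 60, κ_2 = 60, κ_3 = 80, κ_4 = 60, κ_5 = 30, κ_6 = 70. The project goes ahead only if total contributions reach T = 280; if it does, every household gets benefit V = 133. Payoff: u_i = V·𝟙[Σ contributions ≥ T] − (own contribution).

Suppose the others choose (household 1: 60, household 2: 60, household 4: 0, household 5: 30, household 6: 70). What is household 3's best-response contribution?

80

Others' total = 220. Contributing 80 brings total to 300 ≥ 280: gain V − κ_3 = 53.
Best response: 80.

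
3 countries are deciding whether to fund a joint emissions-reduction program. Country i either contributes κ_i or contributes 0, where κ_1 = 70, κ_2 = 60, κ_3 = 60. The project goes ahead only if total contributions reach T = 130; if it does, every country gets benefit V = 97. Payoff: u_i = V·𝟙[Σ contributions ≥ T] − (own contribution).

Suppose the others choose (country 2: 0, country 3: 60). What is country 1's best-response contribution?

Others' total = 60. Contributing 70 brings total to 130 ≥ 130: gain V − κ_1 = 27.
Best response: 70.

70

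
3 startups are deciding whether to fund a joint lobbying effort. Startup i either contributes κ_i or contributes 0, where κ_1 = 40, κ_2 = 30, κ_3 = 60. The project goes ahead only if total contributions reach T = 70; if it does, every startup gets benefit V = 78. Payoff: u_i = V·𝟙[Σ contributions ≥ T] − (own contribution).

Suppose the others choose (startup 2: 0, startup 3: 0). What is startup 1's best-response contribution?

0

Others' total = 0. Even contributing 40 gives 40 < 70: no benefit either way.
Best response: 0.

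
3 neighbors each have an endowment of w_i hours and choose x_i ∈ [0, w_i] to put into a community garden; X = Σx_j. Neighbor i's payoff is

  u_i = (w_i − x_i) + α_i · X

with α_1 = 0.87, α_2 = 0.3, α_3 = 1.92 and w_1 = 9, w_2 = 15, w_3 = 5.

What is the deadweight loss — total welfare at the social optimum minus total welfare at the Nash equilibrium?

50.16

∂u_i/∂x_i = α_i − 1, so neighbor i contributes w_i if α_i > 1, else 0.
α_i > 1 for i ∈ {3}; NE contributions (0, 0, 5), X = 5.
W^NE = Σw_i − X^NE + (Σα_i)·X^NE = 29 + 2.09·5 = 39.45.
Planner: ∂(Σu_j)/∂x_i = Σα_j − 1 = 2.09 > 0, so everyone contributes w_i; X^SO = 29, W^SO = 29 + 2.09·29 = 89.61.
Deadweight loss = 50.16.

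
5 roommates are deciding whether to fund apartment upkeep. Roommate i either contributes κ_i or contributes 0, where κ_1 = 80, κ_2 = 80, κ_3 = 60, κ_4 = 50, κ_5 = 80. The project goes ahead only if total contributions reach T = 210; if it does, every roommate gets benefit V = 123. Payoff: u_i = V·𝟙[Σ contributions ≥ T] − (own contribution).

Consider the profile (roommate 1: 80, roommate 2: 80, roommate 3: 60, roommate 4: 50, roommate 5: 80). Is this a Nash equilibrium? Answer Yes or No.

No

Total = 350 ≥ 210: provided.
Roommate 1 (pledges 80, payoff 43): dropping to 0 → total 270, payoff 123. Profitable deviation.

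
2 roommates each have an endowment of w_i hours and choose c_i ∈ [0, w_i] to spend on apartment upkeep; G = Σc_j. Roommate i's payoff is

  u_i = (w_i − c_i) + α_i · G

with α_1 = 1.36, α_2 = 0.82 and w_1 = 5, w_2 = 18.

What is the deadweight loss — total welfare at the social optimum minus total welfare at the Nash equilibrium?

∂u_i/∂c_i = α_i − 1, so roommate i contributes w_i if α_i > 1, else 0.
α_i > 1 for i ∈ {1}; NE contributions (5, 0), G = 5.
W^NE = Σw_i − G^NE + (Σα_i)·G^NE = 23 + 1.18·5 = 28.9.
Planner: ∂(Σu_j)/∂c_i = Σα_j − 1 = 1.18 > 0, so everyone contributes w_i; G^SO = 23, W^SO = 23 + 1.18·23 = 50.14.
Deadweight loss = 21.24.

21.24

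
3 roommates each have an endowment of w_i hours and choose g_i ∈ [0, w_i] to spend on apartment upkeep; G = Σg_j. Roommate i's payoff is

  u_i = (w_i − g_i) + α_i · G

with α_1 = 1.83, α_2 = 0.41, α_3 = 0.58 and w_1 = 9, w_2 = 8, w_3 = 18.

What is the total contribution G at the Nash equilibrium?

∂u_i/∂g_i = α_i − 1, so roommate i contributes w_i if α_i > 1, else 0.
α_i > 1 for i ∈ {1}; NE contributions (9, 0, 0), G = 9.

9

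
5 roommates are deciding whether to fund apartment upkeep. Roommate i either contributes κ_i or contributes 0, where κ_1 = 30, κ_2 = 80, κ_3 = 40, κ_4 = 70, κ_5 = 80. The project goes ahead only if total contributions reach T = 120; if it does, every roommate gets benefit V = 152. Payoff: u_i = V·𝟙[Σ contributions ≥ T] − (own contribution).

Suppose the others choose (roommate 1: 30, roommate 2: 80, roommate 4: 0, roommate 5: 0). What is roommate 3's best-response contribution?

40

Others' total = 110. Contributing 40 brings total to 150 ≥ 120: gain V − κ_3 = 112.
Best response: 40.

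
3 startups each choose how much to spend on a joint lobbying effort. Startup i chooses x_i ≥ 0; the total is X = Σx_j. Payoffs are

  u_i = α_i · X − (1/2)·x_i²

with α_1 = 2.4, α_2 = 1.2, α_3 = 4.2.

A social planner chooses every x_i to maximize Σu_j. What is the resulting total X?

23.4

Planner FOC: ∂(Σu_j)/∂x_i = (Σα_j) − x_i = 0, so x_i^SO = Σα_j = 7.8 for every i; X^SO = 23.4.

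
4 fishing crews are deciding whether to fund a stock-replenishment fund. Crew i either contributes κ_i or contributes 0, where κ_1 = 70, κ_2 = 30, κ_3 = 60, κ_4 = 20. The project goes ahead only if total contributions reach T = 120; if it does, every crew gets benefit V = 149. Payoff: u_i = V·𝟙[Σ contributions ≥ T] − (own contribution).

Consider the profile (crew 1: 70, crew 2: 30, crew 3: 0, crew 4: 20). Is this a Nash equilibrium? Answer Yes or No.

Yes

Total = 120 ≥ 120: provided.
Crew 1 (pledges 70, payoff 79): dropping to 0 → total 50, payoff 0. No gain.
Crew 2 (pledges 30, payoff 119): dropping to 0 → total 90, payoff 0. No gain.
Crew 3 (pledges 0, payoff 149): pledging 60 → total 180, payoff 89. No gain.
Crew 4 (pledges 20, payoff 129): dropping to 0 → total 100, payoff 0. No gain.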